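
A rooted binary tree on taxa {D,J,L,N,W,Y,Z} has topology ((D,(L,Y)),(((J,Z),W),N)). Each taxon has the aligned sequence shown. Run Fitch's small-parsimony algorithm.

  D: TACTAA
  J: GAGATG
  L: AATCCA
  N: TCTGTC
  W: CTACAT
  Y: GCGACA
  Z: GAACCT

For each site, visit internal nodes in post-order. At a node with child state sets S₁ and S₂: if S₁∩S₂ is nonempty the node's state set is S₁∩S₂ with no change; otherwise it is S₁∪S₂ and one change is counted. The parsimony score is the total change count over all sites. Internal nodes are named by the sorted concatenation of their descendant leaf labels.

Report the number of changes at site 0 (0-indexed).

4

[col 0] LY: children L:{A}, Y:{G} ∪→ {A,G}; cost 1
[col 0] DLY: children D:{T}, LY:{A,G} ∪→ {A,G,T}; cost 1
[col 0] JZ: children J:{G}, Z:{G} ∩→ {G}; cost 0
[col 0] JWZ: children JZ:{G}, W:{C} ∪→ {C,G}; cost 1
[col 0] JNWZ: children JWZ:{C,G}, N:{T} ∪→ {C,G,T}; cost 1
[col 0] DJLNWYZ: children DLY:{A,G,T}, JNWZ:{C,G,T} ∩→ {G,T}; cost 0
[col 1] LY: children L:{A}, Y:{C} ∪→ {A,C}; cost 1
[col 1] DLY: children D:{A}, LY:{A,C} ∩→ {A}; cost 0
[col 1] JZ: children J:{A}, Z:{A} ∩→ {A}; cost 0
[col 1] JWZ: children JZ:{A}, W:{T} ∪→ {A,T}; cost 1
[col 1] JNWZ: children JWZ:{A,T}, N:{C} ∪→ {A,C,T}; cost 1
[col 1] DJLNWYZ: children DLY:{A}, JNWZ:{A,C,T} ∩→ {A}; cost 0
[col 2] LY: children L:{T}, Y:{G} ∪→ {G,T}; cost 1
[col 2] DLY: children D:{C}, LY:{G,T} ∪→ {C,G,T}; cost 1
[col 2] JZ: children J:{G}, Z:{A} ∪→ {A,G}; cost 1
[col 2] JWZ: children JZ:{A,G}, W:{A} ∩→ {A}; cost 0
[col 2] JNWZ: children JWZ:{A}, N:{T} ∪→ {A,T}; cost 1
[col 2] DJLNWYZ: children DLY:{C,G,T}, JNWZ:{A,T} ∩→ {T}; cost 0
[col 3] LY: children L:{C}, Y:{A} ∪→ {A,C}; cost 1
[col 3] DLY: children D:{T}, LY:{A,C} ∪→ {A,C,T}; cost 1
[col 3] JZ: children J:{A}, Z:{C} ∪→ {A,C}; cost 1
[col 3] JWZ: children JZ:{A,C}, W:{C} ∩→ {C}; cost 0
[col 3] JNWZ: children JWZ:{C}, N:{G} ∪→ {C,G}; cost 1
[col 3] DJLNWYZ: children DLY:{A,C,T}, JNWZ:{C,G} ∩→ {C}; cost 0
[col 4] LY: children L:{C}, Y:{C} ∩→ {C}; cost 0
[col 4] DLY: children D:{A}, LY:{C} ∪→ {A,C}; cost 1
[col 4] JZ: children J:{T}, Z:{C} ∪→ {C,T}; cost 1
[col 4] JWZ: children JZ:{C,T}, W:{A} ∪→ {A,C,T}; cost 1
[col 4] JNWZ: children JWZ:{A,C,T}, N:{T} ∩→ {T}; cost 0
[col 4] DJLNWYZ: children DLY:{A,C}, JNWZ:{T} ∪→ {A,C,T}; cost 1
[col 5] LY: children L:{A}, Y:{A} ∩→ {A}; cost 0
[col 5] DLY: children D:{A}, LY:{A} ∩→ {A}; cost 0
[col 5] JZ: children J:{G}, Z:{T} ∪→ {G,T}; cost 1
[col 5] JWZ: children JZ:{G,T}, W:{T} ∩→ {T}; cost 0
[col 5] JNWZ: children JWZ:{T}, N:{C} ∪→ {C,T}; cost 1
[col 5] DJLNWYZ: children DLY:{A}, JNWZ:{C,T} ∪→ {A,C,T}; cost 1
per-site changes: [4, 3, 4, 4, 4, 3]; total = 22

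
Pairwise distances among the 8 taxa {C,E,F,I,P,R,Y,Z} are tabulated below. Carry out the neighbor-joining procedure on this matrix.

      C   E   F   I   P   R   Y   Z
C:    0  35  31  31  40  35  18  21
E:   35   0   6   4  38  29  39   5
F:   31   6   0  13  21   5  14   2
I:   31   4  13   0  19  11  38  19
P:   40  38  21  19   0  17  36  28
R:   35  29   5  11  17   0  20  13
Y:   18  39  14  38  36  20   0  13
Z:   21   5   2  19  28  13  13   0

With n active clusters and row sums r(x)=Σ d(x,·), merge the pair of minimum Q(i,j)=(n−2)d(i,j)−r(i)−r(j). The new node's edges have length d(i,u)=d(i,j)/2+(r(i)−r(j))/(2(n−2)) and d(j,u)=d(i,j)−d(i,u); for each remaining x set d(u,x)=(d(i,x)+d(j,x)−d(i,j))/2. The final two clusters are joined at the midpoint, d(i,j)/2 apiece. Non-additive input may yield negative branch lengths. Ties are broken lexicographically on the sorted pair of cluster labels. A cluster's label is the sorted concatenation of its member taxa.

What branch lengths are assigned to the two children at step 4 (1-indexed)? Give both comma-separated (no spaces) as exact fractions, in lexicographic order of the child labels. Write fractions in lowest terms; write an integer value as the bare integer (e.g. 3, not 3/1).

1. join C+Y (d=18, Q=-281) ⇒ CY; edges |C|=47/4, |Y|=25/4
  updated: d(CY,E)=28, d(CY,F)=27/2, d(CY,I)=51/2, d(CY,P)=29, d(CY,R)=37/2, d(CY,Z)=8
2. join E+I (d=4, Q=-363/2) ⇒ EI; edges |E|=77/20, |I|=3/20
  updated: d(CY,EI)=99/4, d(EI,F)=15/2, d(EI,P)=53/2, d(EI,R)=18, d(EI,Z)=10
3. join P+R (d=17, Q=-125) ⇒ PR; edges |P|=59/4, |R|=9/4
  updated: d(CY,PR)=61/4, d(EI,PR)=55/4, d(F,PR)=9/2, d(PR,Z)=12
4. join CY+Z (d=8, Q=-139/2) ⇒ CYZ; edges |CY|=107/12, |Z|=-11/12
  updated: d(CYZ,EI)=107/8, d(CYZ,F)=15/4, d(CYZ,PR)=77/8
5. join CYZ+PR (d=77/8, Q=-283/8) ⇒ CPRYZ; edges |CYZ|=145/32, |PR|=163/32
  updated: d(CPRYZ,EI)=35/4, d(CPRYZ,F)=-11/16
6. join CPRYZ+EI (d=35/4, Q=-249/16) ⇒ CEIPRYZ; edges |CPRYZ|=9/32, |EI|=271/32
  updated: d(CEIPRYZ,F)=-31/32
7. join CEIPRYZ+F (d=-31/32) ⇒ CEFIPRYZ; edges |CEIPRYZ|=-31/64, |F|=-31/64
final tree: (((((C:47/4,Y:25/4):107/12,Z:-11/12):145/32,(P:59/4,R:9/4):163/32):9/32,(E:77/20,I:3/20):271/32):-31/64,F:-31/64)
total length: 2061/32

107/12,-11/12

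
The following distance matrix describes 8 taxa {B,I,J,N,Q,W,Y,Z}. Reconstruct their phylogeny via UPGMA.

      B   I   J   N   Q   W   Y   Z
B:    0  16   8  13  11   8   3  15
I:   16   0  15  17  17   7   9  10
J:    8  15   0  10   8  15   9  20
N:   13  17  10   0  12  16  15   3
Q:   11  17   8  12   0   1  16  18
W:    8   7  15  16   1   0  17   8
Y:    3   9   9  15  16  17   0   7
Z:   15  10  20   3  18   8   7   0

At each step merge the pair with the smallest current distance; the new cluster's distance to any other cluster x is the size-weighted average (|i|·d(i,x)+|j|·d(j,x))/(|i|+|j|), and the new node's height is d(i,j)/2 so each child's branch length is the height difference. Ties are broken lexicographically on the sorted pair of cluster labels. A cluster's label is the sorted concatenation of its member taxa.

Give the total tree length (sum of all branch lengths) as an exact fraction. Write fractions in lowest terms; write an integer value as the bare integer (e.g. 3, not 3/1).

1. join Q+W (d=1) ⇒ QW; edges |Q|=1/2, |W|=1/2
  updated: d(B,QW)=19/2, d(I,QW)=12, d(J,QW)=23/2, d(N,QW)=14, d(QW,Y)=33/2, d(QW,Z)=13
2. join B+Y (d=3) ⇒ BY; edges |B|=3/2, |Y|=3/2
  updated: d(BY,I)=25/2, d(BY,J)=17/2, d(BY,N)=14, d(BY,QW)=13, d(BY,Z)=11
3. join N+Z (d=3) ⇒ NZ; edges |N|=3/2, |Z|=3/2
  updated: d(BY,NZ)=25/2, d(I,NZ)=27/2, d(J,NZ)=15, d(NZ,QW)=27/2
4. join BY+J (d=17/2) ⇒ BJY; edges |BY|=11/4, |J|=17/4
  updated: d(BJY,I)=40/3, d(BJY,NZ)=40/3, d(BJY,QW)=25/2
5. join I+QW (d=12) ⇒ IQW; edges |I|=6, |QW|=11/2
  updated: d(BJY,IQW)=115/9, d(IQW,NZ)=27/2
6. join BJY+IQW (d=115/9) ⇒ BIJQWY; edges |BJY|=77/36, |IQW|=7/18
  updated: d(BIJQWY,NZ)=161/12
7. join BIJQWY+NZ (d=161/12) ⇒ BIJNQWYZ; edges |BIJQWY|=23/72, |NZ|=125/24
final tree: ((((B:3/2,Y:3/2):11/4,J:17/4):77/36,(I:6,(Q:1/2,W:1/2):11/2):7/18):23/72,(N:3/2,Z:3/2):125/24)
total length: 302/9

302/9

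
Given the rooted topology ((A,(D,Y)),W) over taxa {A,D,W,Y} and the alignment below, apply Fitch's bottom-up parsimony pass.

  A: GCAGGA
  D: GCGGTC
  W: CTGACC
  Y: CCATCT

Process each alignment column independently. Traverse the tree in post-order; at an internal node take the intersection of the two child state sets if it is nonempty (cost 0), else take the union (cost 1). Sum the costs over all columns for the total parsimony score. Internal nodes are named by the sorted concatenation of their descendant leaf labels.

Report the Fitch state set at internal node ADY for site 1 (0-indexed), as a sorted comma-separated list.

C

DY@0: {G} ∪ {C} = {C,G} (union, +1)
ADY@0: {G} ∩ {C,G} = {G} (intersection, +0)
ADWY@0: {G} ∪ {C} = {C,G} (union, +1)
DY@1: {C} ∩ {C} = {C} (intersection, +0)
ADY@1: {C} ∩ {C} = {C} (intersection, +0)
ADWY@1: {C} ∪ {T} = {C,T} (union, +1)
DY@2: {G} ∪ {A} = {A,G} (union, +1)
ADY@2: {A} ∩ {A,G} = {A} (intersection, +0)
ADWY@2: {A} ∪ {G} = {A,G} (union, +1)
DY@3: {G} ∪ {T} = {G,T} (union, +1)
ADY@3: {G} ∩ {G,T} = {G} (intersection, +0)
ADWY@3: {G} ∪ {A} = {A,G} (union, +1)
DY@4: {T} ∪ {C} = {C,T} (union, +1)
ADY@4: {G} ∪ {C,T} = {C,G,T} (union, +1)
ADWY@4: {C,G,T} ∩ {C} = {C} (intersection, +0)
DY@5: {C} ∪ {T} = {C,T} (union, +1)
ADY@5: {A} ∪ {C,T} = {A,C,T} (union, +1)
ADWY@5: {A,C,T} ∩ {C} = {C} (intersection, +0)
per-site changes: [2, 1, 2, 2, 2, 2]; total = 11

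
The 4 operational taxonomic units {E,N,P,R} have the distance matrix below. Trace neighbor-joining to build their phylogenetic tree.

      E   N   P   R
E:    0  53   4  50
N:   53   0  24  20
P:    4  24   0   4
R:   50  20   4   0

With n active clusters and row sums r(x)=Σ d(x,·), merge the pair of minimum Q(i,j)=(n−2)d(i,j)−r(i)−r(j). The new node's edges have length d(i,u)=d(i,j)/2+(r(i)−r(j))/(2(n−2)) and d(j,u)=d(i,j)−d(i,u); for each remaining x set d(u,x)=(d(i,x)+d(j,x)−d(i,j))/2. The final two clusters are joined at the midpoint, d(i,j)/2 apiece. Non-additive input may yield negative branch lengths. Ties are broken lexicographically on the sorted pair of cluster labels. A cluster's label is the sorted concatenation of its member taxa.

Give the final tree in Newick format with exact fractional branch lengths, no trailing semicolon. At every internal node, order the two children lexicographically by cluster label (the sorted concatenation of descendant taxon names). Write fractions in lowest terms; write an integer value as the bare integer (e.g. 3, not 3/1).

iteration 1: select E,P (d=4, Q=-131); attach at lengths (83/4, -67/4); label the merged cluster EP
  updated: d(EP,N)=73/2, d(EP,R)=25
iteration 2: select EP,N (d=73/2, Q=-163/2); attach at lengths (83/4, 63/4); label the merged cluster ENP
  updated: d(ENP,R)=17/4
iteration 3: select ENP,R (d=17/4); attach at lengths (17/8, 17/8); label the merged cluster ENPR
final tree: (((E:83/4,P:-67/4):83/4,N:63/4):17/8,R:17/8)
total length: 179/4

(((E:83/4,P:-67/4):83/4,N:63/4):17/8,R:17/8)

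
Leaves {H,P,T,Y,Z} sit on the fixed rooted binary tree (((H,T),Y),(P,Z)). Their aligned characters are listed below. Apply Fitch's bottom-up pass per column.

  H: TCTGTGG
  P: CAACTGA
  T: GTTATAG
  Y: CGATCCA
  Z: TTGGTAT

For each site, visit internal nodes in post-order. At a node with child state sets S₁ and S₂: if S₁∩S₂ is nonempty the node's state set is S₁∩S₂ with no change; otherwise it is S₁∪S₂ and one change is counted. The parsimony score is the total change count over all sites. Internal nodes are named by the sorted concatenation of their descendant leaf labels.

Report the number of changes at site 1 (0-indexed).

3

HT@0: {T} ∪ {G} = {G,T} (union, +1)
HTY@0: {G,T} ∪ {C} = {C,G,T} (union, +1)
PZ@0: {C} ∪ {T} = {C,T} (union, +1)
HPTYZ@0: {C,G,T} ∩ {C,T} = {C,T} (intersection, +0)
HT@1: {C} ∪ {T} = {C,T} (union, +1)
HTY@1: {C,T} ∪ {G} = {C,G,T} (union, +1)
PZ@1: {A} ∪ {T} = {A,T} (union, +1)
HPTYZ@1: {C,G,T} ∩ {A,T} = {T} (intersection, +0)
HT@2: {T} ∩ {T} = {T} (intersection, +0)
HTY@2: {T} ∪ {A} = {A,T} (union, +1)
PZ@2: {A} ∪ {G} = {A,G} (union, +1)
HPTYZ@2: {A,T} ∩ {A,G} = {A} (intersection, +0)
HT@3: {G} ∪ {A} = {A,G} (union, +1)
HTY@3: {A,G} ∪ {T} = {A,G,T} (union, +1)
PZ@3: {C} ∪ {G} = {C,G} (union, +1)
HPTYZ@3: {A,G,T} ∩ {C,G} = {G} (intersection, +0)
HT@4: {T} ∩ {T} = {T} (intersection, +0)
HTY@4: {T} ∪ {C} = {C,T} (union, +1)
PZ@4: {T} ∩ {T} = {T} (intersection, +0)
HPTYZ@4: {C,T} ∩ {T} = {T} (intersection, +0)
HT@5: {G} ∪ {A} = {A,G} (union, +1)
HTY@5: {A,G} ∪ {C} = {A,C,G} (union, +1)
PZ@5: {G} ∪ {A} = {A,G} (union, +1)
HPTYZ@5: {A,C,G} ∩ {A,G} = {A,G} (intersection, +0)
HT@6: {G} ∩ {G} = {G} (intersection, +0)
HTY@6: {G} ∪ {A} = {A,G} (union, +1)
PZ@6: {A} ∪ {T} = {A,T} (union, +1)
HPTYZ@6: {A,G} ∩ {A,T} = {A} (intersection, +0)
per-site changes: [3, 3, 2, 3, 1, 3, 2]; total = 17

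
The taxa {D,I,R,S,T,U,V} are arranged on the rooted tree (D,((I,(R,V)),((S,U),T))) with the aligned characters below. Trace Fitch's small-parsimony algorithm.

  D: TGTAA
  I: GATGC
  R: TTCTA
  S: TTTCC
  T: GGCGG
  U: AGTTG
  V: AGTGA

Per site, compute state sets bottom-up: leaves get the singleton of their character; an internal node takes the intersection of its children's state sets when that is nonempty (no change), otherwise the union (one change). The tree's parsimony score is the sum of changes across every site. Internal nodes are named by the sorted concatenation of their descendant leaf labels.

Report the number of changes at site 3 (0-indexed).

[col 0] RV: children R:{T}, V:{A} ∪→ {A,T}; cost 1
[col 0] IRV: children I:{G}, RV:{A,T} ∪→ {A,G,T}; cost 1
[col 0] SU: children S:{T}, U:{A} ∪→ {A,T}; cost 1
[col 0] STU: children SU:{A,T}, T:{G} ∪→ {A,G,T}; cost 1
[col 0] IRSTUV: children IRV:{A,G,T}, STU:{A,G,T} ∩→ {A,G,T}; cost 0
[col 0] DIRSTUV: children D:{T}, IRSTUV:{A,G,T} ∩→ {T}; cost 0
[col 1] RV: children R:{T}, V:{G} ∪→ {G,T}; cost 1
[col 1] IRV: children I:{A}, RV:{G,T} ∪→ {A,G,T}; cost 1
[col 1] SU: children S:{T}, U:{G} ∪→ {G,T}; cost 1
[col 1] STU: children SU:{G,T}, T:{G} ∩→ {G}; cost 0
[col 1] IRSTUV: children IRV:{A,G,T}, STU:{G} ∩→ {G}; cost 0
[col 1] DIRSTUV: children D:{G}, IRSTUV:{G} ∩→ {G}; cost 0
[col 2] RV: children R:{C}, V:{T} ∪→ {C,T}; cost 1
[col 2] IRV: children I:{T}, RV:{C,T} ∩→ {T}; cost 0
[col 2] SU: children S:{T}, U:{T} ∩→ {T}; cost 0
[col 2] STU: children SU:{T}, T:{C} ∪→ {C,T}; cost 1
[col 2] IRSTUV: children IRV:{T}, STU:{C,T} ∩→ {T}; cost 0
[col 2] DIRSTUV: children D:{T}, IRSTUV:{T} ∩→ {T}; cost 0
[col 3] RV: children R:{T}, V:{G} ∪→ {G,T}; cost 1
[col 3] IRV: children I:{G}, RV:{G,T} ∩→ {G}; cost 0
[col 3] SU: children S:{C}, U:{T} ∪→ {C,T}; cost 1
[col 3] STU: children SU:{C,T}, T:{G} ∪→ {C,G,T}; cost 1
[col 3] IRSTUV: children IRV:{G}, STU:{C,G,T} ∩→ {G}; cost 0
[col 3] DIRSTUV: children D:{A}, IRSTUV:{G} ∪→ {A,G}; cost 1
[col 4] RV: children R:{A}, V:{A} ∩→ {A}; cost 0
[col 4] IRV: children I:{C}, RV:{A} ∪→ {A,C}; cost 1
[col 4] SU: children S:{C}, U:{G} ∪→ {C,G}; cost 1
[col 4] STU: children SU:{C,G}, T:{G} ∩→ {G}; cost 0
[col 4] IRSTUV: children IRV:{A,C}, STU:{G} ∪→ {A,C,G}; cost 1
[col 4] DIRSTUV: children D:{A}, IRSTUV:{A,C,G} ∩→ {A}; cost 0
per-site changes: [4, 3, 2, 4, 3]; total = 16

4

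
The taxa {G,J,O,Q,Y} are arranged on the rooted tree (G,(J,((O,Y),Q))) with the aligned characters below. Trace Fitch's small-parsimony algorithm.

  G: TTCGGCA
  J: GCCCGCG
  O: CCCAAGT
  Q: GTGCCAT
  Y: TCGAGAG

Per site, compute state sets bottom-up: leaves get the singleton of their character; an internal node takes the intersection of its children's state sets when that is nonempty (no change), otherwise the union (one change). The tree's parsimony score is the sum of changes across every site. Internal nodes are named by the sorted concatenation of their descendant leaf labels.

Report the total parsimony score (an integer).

16

site 0, node OY: O={C} ∪ Y={T} → {C,T} (+1)
site 0, node OQY: OY={C,T} ∪ Q={G} → {C,G,T} (+1)
site 0, node JOQY: J={G} ∩ OQY={C,G,T} → {G} (+0)
site 0, node GJOQY: G={T} ∪ JOQY={G} → {G,T} (+1)
site 1, node OY: O={C} ∩ Y={C} → {C} (+0)
site 1, node OQY: OY={C} ∪ Q={T} → {C,T} (+1)
site 1, node JOQY: J={C} ∩ OQY={C,T} → {C} (+0)
site 1, node GJOQY: G={T} ∪ JOQY={C} → {C,T} (+1)
site 2, node OY: O={C} ∪ Y={G} → {C,G} (+1)
site 2, node OQY: OY={C,G} ∩ Q={G} → {G} (+0)
site 2, node JOQY: J={C} ∪ OQY={G} → {C,G} (+1)
site 2, node GJOQY: G={C} ∩ JOQY={C,G} → {C} (+0)
site 3, node OY: O={A} ∩ Y={A} → {A} (+0)
site 3, node OQY: OY={A} ∪ Q={C} → {A,C} (+1)
site 3, node JOQY: J={C} ∩ OQY={A,C} → {C} (+0)
site 3, node GJOQY: G={G} ∪ JOQY={C} → {C,G} (+1)
site 4, node OY: O={A} ∪ Y={G} → {A,G} (+1)
site 4, node OQY: OY={A,G} ∪ Q={C} → {A,C,G} (+1)
site 4, node JOQY: J={G} ∩ OQY={A,C,G} → {G} (+0)
site 4, node GJOQY: G={G} ∩ JOQY={G} → {G} (+0)
site 5, node OY: O={G} ∪ Y={A} → {A,G} (+1)
site 5, node OQY: OY={A,G} ∩ Q={A} → {A} (+0)
site 5, node JOQY: J={C} ∪ OQY={A} → {A,C} (+1)
site 5, node GJOQY: G={C} ∩ JOQY={A,C} → {C} (+0)
site 6, node OY: O={T} ∪ Y={G} → {G,T} (+1)
site 6, node OQY: OY={G,T} ∩ Q={T} → {T} (+0)
site 6, node JOQY: J={G} ∪ OQY={T} → {G,T} (+1)
site 6, node GJOQY: G={A} ∪ JOQY={G,T} → {A,G,T} (+1)
per-site changes: [3, 2, 2, 2, 2, 2, 3]; total = 16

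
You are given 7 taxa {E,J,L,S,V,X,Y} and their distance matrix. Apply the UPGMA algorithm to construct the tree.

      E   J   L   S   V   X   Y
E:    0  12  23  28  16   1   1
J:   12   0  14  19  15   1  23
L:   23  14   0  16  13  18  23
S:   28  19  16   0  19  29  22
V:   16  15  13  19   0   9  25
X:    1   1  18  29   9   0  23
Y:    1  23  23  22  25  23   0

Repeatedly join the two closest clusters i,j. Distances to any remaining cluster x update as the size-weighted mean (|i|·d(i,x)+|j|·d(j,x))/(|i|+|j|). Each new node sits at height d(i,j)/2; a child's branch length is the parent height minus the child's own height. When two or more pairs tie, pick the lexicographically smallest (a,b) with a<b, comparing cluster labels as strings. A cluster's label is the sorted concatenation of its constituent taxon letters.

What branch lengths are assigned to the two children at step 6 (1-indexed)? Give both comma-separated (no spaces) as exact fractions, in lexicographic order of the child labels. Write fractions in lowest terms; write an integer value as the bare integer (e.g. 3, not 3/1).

53/24,31/24

iteration 1: select E,X (d=1); attach at lengths (1/2, 1/2); label the merged cluster EX
  updated: d(EX,J)=13/2, d(EX,L)=41/2, d(EX,S)=57/2, d(EX,V)=25/2, d(EX,Y)=12
iteration 2: select EX,J (d=13/2); attach at lengths (11/4, 13/4); label the merged cluster EJX
  updated: d(EJX,L)=55/3, d(EJX,S)=76/3, d(EJX,V)=40/3, d(EJX,Y)=47/3
iteration 3: select L,V (d=13); attach at lengths (13/2, 13/2); label the merged cluster LV
  updated: d(EJX,LV)=95/6, d(LV,S)=35/2, d(LV,Y)=24
iteration 4: select EJX,Y (d=47/3); attach at lengths (55/12, 47/6); label the merged cluster EJXY
  updated: d(EJXY,LV)=143/8, d(EJXY,S)=49/2
iteration 5: select LV,S (d=35/2); attach at lengths (9/4, 35/4); label the merged cluster LSV
  updated: d(EJXY,LSV)=241/12
iteration 6: select EJXY,LSV (d=241/12); attach at lengths (53/24, 31/24); label the merged cluster EJLSVXY
final tree: ((((E:1/2,X:1/2):11/4,J:13/4):55/12,Y:47/6):53/24,((L:13/2,V:13/2):9/4,S:35/4):31/24)
total length: 563/12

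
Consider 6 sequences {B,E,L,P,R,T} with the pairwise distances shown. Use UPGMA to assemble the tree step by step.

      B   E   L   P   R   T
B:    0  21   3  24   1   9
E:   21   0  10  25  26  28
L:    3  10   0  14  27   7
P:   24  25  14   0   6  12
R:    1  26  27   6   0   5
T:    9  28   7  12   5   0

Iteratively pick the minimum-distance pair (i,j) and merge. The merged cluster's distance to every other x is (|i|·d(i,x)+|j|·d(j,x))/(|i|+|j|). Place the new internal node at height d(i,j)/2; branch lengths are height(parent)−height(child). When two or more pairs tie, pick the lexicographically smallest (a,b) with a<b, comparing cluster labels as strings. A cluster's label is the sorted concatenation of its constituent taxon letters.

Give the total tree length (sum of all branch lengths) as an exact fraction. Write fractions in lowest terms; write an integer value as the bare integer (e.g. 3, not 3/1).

iteration 1: select B,R (d=1); attach at lengths (1/2, 1/2); label the merged cluster BR
  updated: d(BR,E)=47/2, d(BR,L)=15, d(BR,P)=15, d(BR,T)=7
iteration 2: select BR,T (d=7); attach at lengths (3, 7/2); label the merged cluster BRT
  updated: d(BRT,E)=25, d(BRT,L)=37/3, d(BRT,P)=14
iteration 3: select E,L (d=10); attach at lengths (5, 5); label the merged cluster EL
  updated: d(BRT,EL)=56/3, d(EL,P)=39/2
iteration 4: select BRT,P (d=14); attach at lengths (7/2, 7); label the merged cluster BPRT
  updated: d(BPRT,EL)=151/8
iteration 5: select BPRT,EL (d=151/8); attach at lengths (39/16, 71/16); label the merged cluster BELPRT
final tree: ((((B:1/2,R:1/2):3,T:7/2):7/2,P:7):39/16,(E:5,L:5):71/16)
total length: 279/8

279/8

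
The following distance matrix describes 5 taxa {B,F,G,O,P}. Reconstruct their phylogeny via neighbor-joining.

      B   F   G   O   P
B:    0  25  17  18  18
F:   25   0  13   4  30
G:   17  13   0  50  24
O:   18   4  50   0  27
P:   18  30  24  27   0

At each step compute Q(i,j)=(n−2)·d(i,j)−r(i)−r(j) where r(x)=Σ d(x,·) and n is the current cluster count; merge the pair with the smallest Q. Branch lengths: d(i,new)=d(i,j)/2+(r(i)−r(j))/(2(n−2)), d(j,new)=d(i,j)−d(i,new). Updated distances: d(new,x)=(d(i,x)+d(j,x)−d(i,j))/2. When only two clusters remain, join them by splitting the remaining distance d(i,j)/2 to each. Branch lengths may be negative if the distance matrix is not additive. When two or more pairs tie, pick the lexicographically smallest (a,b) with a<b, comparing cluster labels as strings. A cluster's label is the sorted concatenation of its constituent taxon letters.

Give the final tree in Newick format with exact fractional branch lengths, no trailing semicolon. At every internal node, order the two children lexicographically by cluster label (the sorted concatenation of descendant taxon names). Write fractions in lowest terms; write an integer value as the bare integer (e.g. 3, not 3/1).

step 1: merge (F,O) at d=4, Q=-159; branch lengths F→-5/2, O→13/2; new cluster FO
  updated: d(B,FO)=39/2, d(FO,G)=59/2, d(FO,P)=53/2
step 2: merge (B,FO) at d=39/2, Q=-91; branch lengths B→9/2, FO→15; new cluster BFO
  updated: d(BFO,G)=27/2, d(BFO,P)=25/2
step 3: merge (BFO,G) at d=27/2, Q=-50; branch lengths BFO→1, G→25/2; new cluster BFGO
  updated: d(BFGO,P)=23/2
step 4: merge (BFGO,P) at d=23/2; branch lengths BFGO→23/4, P→23/4; new cluster BFGOP
final tree: (((B:9/2,(F:-5/2,O:13/2):15):1,G:25/2):23/4,P:23/4)
total length: 97/2

(((B:9/2,(F:-5/2,O:13/2):15):1,G:25/2):23/4,P:23/4)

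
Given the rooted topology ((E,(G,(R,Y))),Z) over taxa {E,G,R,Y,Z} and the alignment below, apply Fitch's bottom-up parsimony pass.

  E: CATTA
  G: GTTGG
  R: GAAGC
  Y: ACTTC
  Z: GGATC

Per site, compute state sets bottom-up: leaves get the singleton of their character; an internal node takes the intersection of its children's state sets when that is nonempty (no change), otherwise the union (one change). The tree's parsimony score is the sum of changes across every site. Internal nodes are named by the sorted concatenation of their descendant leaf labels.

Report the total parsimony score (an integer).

11

[col 0] RY: children R:{G}, Y:{A} ∪→ {A,G}; cost 1
[col 0] GRY: children G:{G}, RY:{A,G} ∩→ {G}; cost 0
[col 0] EGRY: children E:{C}, GRY:{G} ∪→ {C,G}; cost 1
[col 0] EGRYZ: children EGRY:{C,G}, Z:{G} ∩→ {G}; cost 0
[col 1] RY: children R:{A}, Y:{C} ∪→ {A,C}; cost 1
[col 1] GRY: children G:{T}, RY:{A,C} ∪→ {A,C,T}; cost 1
[col 1] EGRY: children E:{A}, GRY:{A,C,T} ∩→ {A}; cost 0
[col 1] EGRYZ: children EGRY:{A}, Z:{G} ∪→ {A,G}; cost 1
[col 2] RY: children R:{A}, Y:{T} ∪→ {A,T}; cost 1
[col 2] GRY: children G:{T}, RY:{A,T} ∩→ {T}; cost 0
[col 2] EGRY: children E:{T}, GRY:{T} ∩→ {T}; cost 0
[col 2] EGRYZ: children EGRY:{T}, Z:{A} ∪→ {A,T}; cost 1
[col 3] RY: children R:{G}, Y:{T} ∪→ {G,T}; cost 1
[col 3] GRY: children G:{G}, RY:{G,T} ∩→ {G}; cost 0
[col 3] EGRY: children E:{T}, GRY:{G} ∪→ {G,T}; cost 1
[col 3] EGRYZ: children EGRY:{G,T}, Z:{T} ∩→ {T}; cost 0
[col 4] RY: children R:{C}, Y:{C} ∩→ {C}; cost 0
[col 4] GRY: children G:{G}, RY:{C} ∪→ {C,G}; cost 1
[col 4] EGRY: children E:{A}, GRY:{C,G} ∪→ {A,C,G}; cost 1
[col 4] EGRYZ: children EGRY:{A,C,G}, Z:{C} ∩→ {C}; cost 0
per-site changes: [2, 3, 2, 2, 2]; total = 11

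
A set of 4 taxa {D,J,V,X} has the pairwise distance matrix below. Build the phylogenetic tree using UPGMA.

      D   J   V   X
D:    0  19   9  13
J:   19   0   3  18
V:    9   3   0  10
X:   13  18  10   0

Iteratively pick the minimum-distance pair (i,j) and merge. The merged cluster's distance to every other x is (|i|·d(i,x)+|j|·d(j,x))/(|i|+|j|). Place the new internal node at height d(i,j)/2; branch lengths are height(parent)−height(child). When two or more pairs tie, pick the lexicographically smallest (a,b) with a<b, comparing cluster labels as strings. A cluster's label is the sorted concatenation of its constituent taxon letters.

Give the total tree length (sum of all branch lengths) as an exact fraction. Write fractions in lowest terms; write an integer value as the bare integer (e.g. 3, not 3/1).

22

iteration 1: select J,V (d=3); attach at lengths (3/2, 3/2); label the merged cluster JV
  updated: d(D,JV)=14, d(JV,X)=14
iteration 2: select D,X (d=13); attach at lengths (13/2, 13/2); label the merged cluster DX
  updated: d(DX,JV)=14
iteration 3: select DX,JV (d=14); attach at lengths (1/2, 11/2); label the merged cluster DJVX
final tree: ((D:13/2,X:13/2):1/2,(J:3/2,V:3/2):11/2)
total length: 22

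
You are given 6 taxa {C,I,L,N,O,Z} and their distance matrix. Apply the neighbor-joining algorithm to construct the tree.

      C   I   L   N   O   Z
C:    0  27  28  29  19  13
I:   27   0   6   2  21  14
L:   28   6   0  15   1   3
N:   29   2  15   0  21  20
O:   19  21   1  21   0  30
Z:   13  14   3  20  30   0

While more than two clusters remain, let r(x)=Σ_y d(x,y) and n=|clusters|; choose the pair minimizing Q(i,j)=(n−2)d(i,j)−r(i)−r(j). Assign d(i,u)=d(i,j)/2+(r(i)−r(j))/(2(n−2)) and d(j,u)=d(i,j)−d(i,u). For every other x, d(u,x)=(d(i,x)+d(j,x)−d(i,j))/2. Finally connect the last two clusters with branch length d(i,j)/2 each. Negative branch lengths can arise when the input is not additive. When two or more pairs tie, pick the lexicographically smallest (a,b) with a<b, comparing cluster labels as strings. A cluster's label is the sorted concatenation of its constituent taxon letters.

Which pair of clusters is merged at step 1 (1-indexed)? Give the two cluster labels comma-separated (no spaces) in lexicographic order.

1. join I+N (d=2, Q=-149) ⇒ IN; edges |I|=-9/8, |N|=25/8
  updated: d(C,IN)=27, d(IN,L)=19/2, d(IN,O)=20, d(IN,Z)=16
2. join C+Z (d=13, Q=-110) ⇒ CZ; edges |C|=32/3, |Z|=7/3
  updated: d(CZ,IN)=15, d(CZ,L)=9, d(CZ,O)=18
3. join CZ+IN (d=15, Q=-113/2) ⇒ CINZ; edges |CZ|=55/8, |IN|=65/8
  updated: d(CINZ,L)=7/4, d(CINZ,O)=23/2
4. join CINZ+L (d=7/4, Q=-57/4) ⇒ CILNZ; edges |CINZ|=49/8, |L|=-35/8
  updated: d(CILNZ,O)=43/8
5. join CILNZ+O (d=43/8) ⇒ CILNOZ; edges |CILNZ|=43/16, |O|=43/16
final tree: ((((C:32/3,Z:7/3):55/8,(I:-9/8,N:25/8):65/8):49/8,L:-35/8):43/16,O:43/16)
total length: 297/8

I,N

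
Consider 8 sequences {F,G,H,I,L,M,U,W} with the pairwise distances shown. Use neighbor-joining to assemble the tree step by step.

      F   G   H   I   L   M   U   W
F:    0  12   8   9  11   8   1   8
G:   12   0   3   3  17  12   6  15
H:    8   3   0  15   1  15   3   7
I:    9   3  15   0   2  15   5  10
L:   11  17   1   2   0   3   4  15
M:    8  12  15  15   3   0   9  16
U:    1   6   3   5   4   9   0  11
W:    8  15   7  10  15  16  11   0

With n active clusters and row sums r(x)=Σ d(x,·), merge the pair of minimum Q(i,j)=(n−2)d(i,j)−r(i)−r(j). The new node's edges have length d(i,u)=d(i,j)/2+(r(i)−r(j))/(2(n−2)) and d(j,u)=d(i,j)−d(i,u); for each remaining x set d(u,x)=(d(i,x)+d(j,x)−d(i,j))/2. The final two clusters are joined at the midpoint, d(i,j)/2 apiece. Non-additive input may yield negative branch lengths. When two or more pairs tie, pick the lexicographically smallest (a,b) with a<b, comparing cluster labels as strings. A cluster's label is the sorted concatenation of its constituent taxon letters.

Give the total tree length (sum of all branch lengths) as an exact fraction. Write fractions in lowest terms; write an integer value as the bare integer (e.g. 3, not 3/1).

417/16

step 1: merge (L,M) at d=3, Q=-113; branch lengths L→-7/12, M→43/12; new cluster LM
  updated: d(F,LM)=8, d(G,LM)=13, d(H,LM)=13/2, d(I,LM)=7, d(LM,U)=5, d(LM,W)=14
step 2: merge (G,I) at d=3, Q=-86; branch lengths G→9/5, I→6/5; new cluster GI
  updated: d(F,GI)=9, d(GI,H)=15/2, d(GI,LM)=17/2, d(GI,U)=4, d(GI,W)=11
step 3: merge (H,W) at d=7, Q=-55; branch lengths H→9/8, W→47/8; new cluster HW
  updated: d(F,HW)=9/2, d(GI,HW)=23/4, d(HW,LM)=27/4, d(HW,U)=7/2
step 4: merge (F,U) at d=1, Q=-33; branch lengths F→2, U→-1; new cluster FU
  updated: d(FU,GI)=6, d(FU,HW)=7/2, d(FU,LM)=6
step 5: merge (FU,LM) at d=6, Q=-99/4; branch lengths FU→25/16, LM→71/16; new cluster FLMU
  updated: d(FLMU,GI)=17/4, d(FLMU,HW)=17/8
step 6: merge (FLMU,GI) at d=17/4, Q=-97/8; branch lengths FLMU→5/16, GI→63/16; new cluster FGILMU
  updated: d(FGILMU,HW)=29/16
step 7: merge (FGILMU,HW) at d=29/16; branch lengths FGILMU→29/32, HW→29/32; new cluster FGHILMUW
final tree: ((((F:2,U:-1):25/16,(L:-7/12,M:43/12):71/16):5/16,(G:9/5,I:6/5):63/16):29/32,(H:9/8,W:47/8):29/32)
total length: 417/16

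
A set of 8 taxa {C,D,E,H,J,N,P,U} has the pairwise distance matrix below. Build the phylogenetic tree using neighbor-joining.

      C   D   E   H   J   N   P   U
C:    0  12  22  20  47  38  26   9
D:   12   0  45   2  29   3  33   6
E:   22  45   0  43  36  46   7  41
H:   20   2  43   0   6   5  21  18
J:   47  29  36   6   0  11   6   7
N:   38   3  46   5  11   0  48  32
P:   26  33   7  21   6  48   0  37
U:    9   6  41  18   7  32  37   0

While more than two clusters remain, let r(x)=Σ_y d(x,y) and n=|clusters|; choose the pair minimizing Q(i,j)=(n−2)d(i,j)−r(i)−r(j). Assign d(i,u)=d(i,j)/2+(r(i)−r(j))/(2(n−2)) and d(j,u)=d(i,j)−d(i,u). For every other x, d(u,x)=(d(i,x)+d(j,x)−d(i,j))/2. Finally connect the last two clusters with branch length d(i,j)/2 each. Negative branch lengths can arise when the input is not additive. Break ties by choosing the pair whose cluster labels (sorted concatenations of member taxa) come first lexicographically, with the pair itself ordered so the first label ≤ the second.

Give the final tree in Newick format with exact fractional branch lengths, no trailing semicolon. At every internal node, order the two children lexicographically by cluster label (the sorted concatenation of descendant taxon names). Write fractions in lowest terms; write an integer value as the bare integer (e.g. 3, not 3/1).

iteration 1: select E,P (d=7, Q=-376); attach at lengths (26/3, -5/3); label the merged cluster EP
  updated: d(C,EP)=41/2, d(D,EP)=71/2, d(EP,H)=57/2, d(EP,J)=35/2, d(EP,N)=87/2, d(EP,U)=71/2
iteration 2: select C,EP (d=41/2, Q=-225); attach at lengths (34/5, 137/10); label the merged cluster CEP
  updated: d(CEP,D)=27/2, d(CEP,H)=14, d(CEP,J)=22, d(CEP,N)=61/2, d(CEP,U)=12
iteration 3: select D,N (d=3, Q=-123); attach at lengths (-2, 5); label the merged cluster DN
  updated: d(CEP,DN)=41/2, d(DN,H)=2, d(DN,J)=37/2, d(DN,U)=35/2
iteration 4: select DN,H (d=2, Q=-185/2); attach at lengths (49/12, -25/12); label the merged cluster DHN
  updated: d(CEP,DHN)=65/4, d(DHN,J)=45/4, d(DHN,U)=67/4
iteration 5: select CEP,DHN (d=65/4, Q=-62); attach at lengths (77/8, 53/8); label the merged cluster CDEHNP
  updated: d(CDEHNP,J)=17/2, d(CDEHNP,U)=25/4
iteration 6: select CDEHNP,J (d=17/2, Q=-87/4); attach at lengths (31/8, 37/8); label the merged cluster CDEHJNP
  updated: d(CDEHJNP,U)=19/8
iteration 7: select CDEHJNP,U (d=19/8); attach at lengths (19/16, 19/16); label the merged cluster CDEHJNPU
final tree: ((((C:34/5,(E:26/3,P:-5/3):137/10):77/8,((D:-2,N:5):49/12,H:-25/12):53/8):31/8,J:37/8):19/16,U:19/16)
total length: 477/8

((((C:34/5,(E:26/3,P:-5/3):137/10):77/8,((D:-2,N:5):49/12,H:-25/12):53/8):31/8,J:37/8):19/16,U:19/16)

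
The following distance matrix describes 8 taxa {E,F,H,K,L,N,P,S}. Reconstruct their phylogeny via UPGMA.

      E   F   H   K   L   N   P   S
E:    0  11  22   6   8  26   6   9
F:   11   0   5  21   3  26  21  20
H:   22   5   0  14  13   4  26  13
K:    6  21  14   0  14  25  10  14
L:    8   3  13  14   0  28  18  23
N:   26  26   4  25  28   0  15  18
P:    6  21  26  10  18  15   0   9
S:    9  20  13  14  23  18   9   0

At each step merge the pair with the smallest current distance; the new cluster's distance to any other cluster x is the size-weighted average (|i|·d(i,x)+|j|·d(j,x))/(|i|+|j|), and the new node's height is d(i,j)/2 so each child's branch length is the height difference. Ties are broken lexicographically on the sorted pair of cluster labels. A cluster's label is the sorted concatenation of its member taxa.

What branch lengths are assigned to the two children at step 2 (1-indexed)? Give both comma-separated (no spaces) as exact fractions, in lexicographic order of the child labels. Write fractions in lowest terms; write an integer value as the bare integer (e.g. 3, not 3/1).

2,2

1. join F+L (d=3) ⇒ FL; edges |F|=3/2, |L|=3/2
  updated: d(E,FL)=19/2, d(FL,H)=9, d(FL,K)=35/2, d(FL,N)=27, d(FL,P)=39/2, d(FL,S)=43/2
2. join H+N (d=4) ⇒ HN; edges |H|=2, |N|=2
  updated: d(E,HN)=24, d(FL,HN)=18, d(HN,K)=39/2, d(HN,P)=41/2, d(HN,S)=31/2
3. join E+K (d=6) ⇒ EK; edges |E|=3, |K|=3
  updated: d(EK,FL)=27/2, d(EK,HN)=87/4, d(EK,P)=8, d(EK,S)=23/2
4. join EK+P (d=8) ⇒ EKP; edges |EK|=1, |P|=4
  updated: d(EKP,FL)=31/2, d(EKP,HN)=64/3, d(EKP,S)=32/3
5. join EKP+S (d=32/3) ⇒ EKPS; edges |EKP|=4/3, |S|=16/3
  updated: d(EKPS,FL)=17, d(EKPS,HN)=159/8
6. join EKPS+FL (d=17) ⇒ EFKLPS; edges |EKPS|=19/6, |FL|=7
  updated: d(EFKLPS,HN)=77/4
7. join EFKLPS+HN (d=77/4) ⇒ EFHKLNPS; edges |EFKLPS|=9/8, |HN|=61/8
final tree: (((((E:3,K:3):1,P:4):4/3,S:16/3):19/6,(F:3/2,L:3/2):7):9/8,(H:2,N:2):61/8)
total length: 523/12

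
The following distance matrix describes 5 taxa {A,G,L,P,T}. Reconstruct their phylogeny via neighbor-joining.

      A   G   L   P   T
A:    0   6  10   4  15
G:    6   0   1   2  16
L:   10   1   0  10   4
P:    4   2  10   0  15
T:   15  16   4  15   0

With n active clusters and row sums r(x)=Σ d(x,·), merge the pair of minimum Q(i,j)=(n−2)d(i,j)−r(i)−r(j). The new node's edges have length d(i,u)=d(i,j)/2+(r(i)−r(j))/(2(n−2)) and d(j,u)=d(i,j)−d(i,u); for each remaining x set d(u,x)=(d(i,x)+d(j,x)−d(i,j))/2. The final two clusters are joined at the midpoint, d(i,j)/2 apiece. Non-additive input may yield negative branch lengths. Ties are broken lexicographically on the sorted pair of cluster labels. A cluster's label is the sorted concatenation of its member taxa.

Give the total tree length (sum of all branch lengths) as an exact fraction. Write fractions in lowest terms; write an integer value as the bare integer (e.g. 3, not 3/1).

iteration 1: select L,T (d=4, Q=-63); attach at lengths (-13/6, 37/6); label the merged cluster LT
  updated: d(A,LT)=21/2, d(G,LT)=13/2, d(LT,P)=21/2
iteration 2: select A,P (d=4, Q=-29); attach at lengths (3, 1); label the merged cluster AP
  updated: d(AP,G)=2, d(AP,LT)=17/2
iteration 3: select AP,G (d=2, Q=-17); attach at lengths (2, 0); label the merged cluster AGP
  updated: d(AGP,LT)=13/2
iteration 4: select AGP,LT (d=13/2); attach at lengths (13/4, 13/4); label the merged cluster AGLPT
final tree: (((A:3,P:1):2,G:0):13/4,(L:-13/6,T:37/6):13/4)
total length: 33/2

33/2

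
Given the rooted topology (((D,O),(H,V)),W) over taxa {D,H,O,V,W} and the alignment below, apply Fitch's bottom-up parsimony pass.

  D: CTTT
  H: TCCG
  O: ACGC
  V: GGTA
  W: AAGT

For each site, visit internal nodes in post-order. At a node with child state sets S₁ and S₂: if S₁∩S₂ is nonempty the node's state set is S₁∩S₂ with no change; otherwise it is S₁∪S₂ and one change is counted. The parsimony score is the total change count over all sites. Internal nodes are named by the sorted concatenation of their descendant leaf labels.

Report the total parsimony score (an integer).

DO@0: {C} ∪ {A} = {A,C} (union, +1)
HV@0: {T} ∪ {G} = {G,T} (union, +1)
DHOV@0: {A,C} ∪ {G,T} = {A,C,G,T} (union, +1)
DHOVW@0: {A,C,G,T} ∩ {A} = {A} (intersection, +0)
DO@1: {T} ∪ {C} = {C,T} (union, +1)
HV@1: {C} ∪ {G} = {C,G} (union, +1)
DHOV@1: {C,T} ∩ {C,G} = {C} (intersection, +0)
DHOVW@1: {C} ∪ {A} = {A,C} (union, +1)
DO@2: {T} ∪ {G} = {G,T} (union, +1)
HV@2: {C} ∪ {T} = {C,T} (union, +1)
DHOV@2: {G,T} ∩ {C,T} = {T} (intersection, +0)
DHOVW@2: {T} ∪ {G} = {G,T} (union, +1)
DO@3: {T} ∪ {C} = {C,T} (union, +1)
HV@3: {G} ∪ {A} = {A,G} (union, +1)
DHOV@3: {C,T} ∪ {A,G} = {A,C,G,T} (union, +1)
DHOVW@3: {A,C,G,T} ∩ {T} = {T} (intersection, +0)
per-site changes: [3, 3, 3, 3]; total = 12

12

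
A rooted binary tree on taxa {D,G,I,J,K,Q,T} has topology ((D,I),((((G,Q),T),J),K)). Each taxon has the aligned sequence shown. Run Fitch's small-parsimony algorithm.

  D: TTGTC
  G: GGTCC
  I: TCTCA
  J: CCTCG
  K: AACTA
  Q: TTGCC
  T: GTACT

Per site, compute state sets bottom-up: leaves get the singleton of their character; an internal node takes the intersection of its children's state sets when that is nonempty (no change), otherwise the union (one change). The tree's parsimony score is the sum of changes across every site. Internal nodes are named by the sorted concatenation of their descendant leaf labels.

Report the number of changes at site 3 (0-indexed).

[col 0] DI: children D:{T}, I:{T} ∩→ {T}; cost 0
[col 0] GQ: children G:{G}, Q:{T} ∪→ {G,T}; cost 1
[col 0] GQT: children GQ:{G,T}, T:{G} ∩→ {G}; cost 0
[col 0] GJQT: children GQT:{G}, J:{C} ∪→ {C,G}; cost 1
[col 0] GJKQT: children GJQT:{C,G}, K:{A} ∪→ {A,C,G}; cost 1
[col 0] DGIJKQT: children DI:{T}, GJKQT:{A,C,G} ∪→ {A,C,G,T}; cost 1
[col 1] DI: children D:{T}, I:{C} ∪→ {C,T}; cost 1
[col 1] GQ: children G:{G}, Q:{T} ∪→ {G,T}; cost 1
[col 1] GQT: children GQ:{G,T}, T:{T} ∩→ {T}; cost 0
[col 1] GJQT: children GQT:{T}, J:{C} ∪→ {C,T}; cost 1
[col 1] GJKQT: children GJQT:{C,T}, K:{A} ∪→ {A,C,T}; cost 1
[col 1] DGIJKQT: children DI:{C,T}, GJKQT:{A,C,T} ∩→ {C,T}; cost 0
[col 2] DI: children D:{G}, I:{T} ∪→ {G,T}; cost 1
[col 2] GQ: children G:{T}, Q:{G} ∪→ {G,T}; cost 1
[col 2] GQT: children GQ:{G,T}, T:{A} ∪→ {A,G,T}; cost 1
[col 2] GJQT: children GQT:{A,G,T}, J:{T} ∩→ {T}; cost 0
[col 2] GJKQT: children GJQT:{T}, K:{C} ∪→ {C,T}; cost 1
[col 2] DGIJKQT: children DI:{G,T}, GJKQT:{C,T} ∩→ {T}; cost 0
[col 3] DI: children D:{T}, I:{C} ∪→ {C,T}; cost 1
[col 3] GQ: children G:{C}, Q:{C} ∩→ {C}; cost 0
[col 3] GQT: children GQ:{C}, T:{C} ∩→ {C}; cost 0
[col 3] GJQT: children GQT:{C}, J:{C} ∩→ {C}; cost 0
[col 3] GJKQT: children GJQT:{C}, K:{T} ∪→ {C,T}; cost 1
[col 3] DGIJKQT: children DI:{C,T}, GJKQT:{C,T} ∩→ {C,T}; cost 0
[col 4] DI: children D:{C}, I:{A} ∪→ {A,C}; cost 1
[col 4] GQ: children G:{C}, Q:{C} ∩→ {C}; cost 0
[col 4] GQT: children GQ:{C}, T:{T} ∪→ {C,T}; cost 1
[col 4] GJQT: children GQT:{C,T}, J:{G} ∪→ {C,G,T}; cost 1
[col 4] GJKQT: children GJQT:{C,G,T}, K:{A} ∪→ {A,C,G,T}; cost 1
[col 4] DGIJKQT: children DI:{A,C}, GJKQT:{A,C,G,T} ∩→ {A,C}; cost 0
per-site changes: [4, 4, 4, 2, 4]; total = 18

2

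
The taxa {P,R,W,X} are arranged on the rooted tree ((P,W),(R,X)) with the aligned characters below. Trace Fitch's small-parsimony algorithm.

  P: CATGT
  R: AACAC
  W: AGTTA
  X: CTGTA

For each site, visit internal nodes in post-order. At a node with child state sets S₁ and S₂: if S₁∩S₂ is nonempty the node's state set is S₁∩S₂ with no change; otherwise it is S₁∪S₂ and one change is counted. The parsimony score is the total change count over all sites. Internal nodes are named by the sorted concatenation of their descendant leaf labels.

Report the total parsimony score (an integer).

site 0, node PW: P={C} ∪ W={A} → {A,C} (+1)
site 0, node RX: R={A} ∪ X={C} → {A,C} (+1)
site 0, node PRWX: PW={A,C} ∩ RX={A,C} → {A,C} (+0)
site 1, node PW: P={A} ∪ W={G} → {A,G} (+1)
site 1, node RX: R={A} ∪ X={T} → {A,T} (+1)
site 1, node PRWX: PW={A,G} ∩ RX={A,T} → {A} (+0)
site 2, node PW: P={T} ∩ W={T} → {T} (+0)
site 2, node RX: R={C} ∪ X={G} → {C,G} (+1)
site 2, node PRWX: PW={T} ∪ RX={C,G} → {C,G,T} (+1)
site 3, node PW: P={G} ∪ W={T} → {G,T} (+1)
site 3, node RX: R={A} ∪ X={T} → {A,T} (+1)
site 3, node PRWX: PW={G,T} ∩ RX={A,T} → {T} (+0)
site 4, node PW: P={T} ∪ W={A} → {A,T} (+1)
site 4, node RX: R={C} ∪ X={A} → {A,C} (+1)
site 4, node PRWX: PW={A,T} ∩ RX={A,C} → {A} (+0)
per-site changes: [2, 2, 2, 2, 2]; total = 10

10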